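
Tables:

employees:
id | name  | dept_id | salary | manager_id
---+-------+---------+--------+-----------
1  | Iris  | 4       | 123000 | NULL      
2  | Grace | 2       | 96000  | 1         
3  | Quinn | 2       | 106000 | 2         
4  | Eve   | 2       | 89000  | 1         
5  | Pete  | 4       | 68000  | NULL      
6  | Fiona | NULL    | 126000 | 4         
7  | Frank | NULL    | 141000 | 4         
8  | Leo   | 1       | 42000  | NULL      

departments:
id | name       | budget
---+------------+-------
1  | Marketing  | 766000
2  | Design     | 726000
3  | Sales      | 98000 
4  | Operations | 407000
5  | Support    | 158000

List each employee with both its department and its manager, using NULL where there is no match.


Two LEFT JOINs from the same base table employees: one to departments via dept_id, one to employees itself via manager_id. Both are LEFT so every employee is preserved.
Match against departments:
  - employee 1 (Iris): dept_id=4 -> matches Operations
  - employee 2 (Grace): dept_id=2 -> matches Design
  - employee 3 (Quinn): dept_id=2 -> matches Design
  - employee 4 (Eve): dept_id=2 -> matches Design
  - employee 5 (Pete): dept_id=4 -> matches Operations
  - employee 6 (Fiona): dept_id=NULL, no match -> kept with NULL
  - employee 7 (Frank): dept_id=NULL, no match -> kept with NULL
  - employee 8 (Leo): dept_id=1 -> matches Marketing
Match against employees (self):
  - employee 1 (Iris): manager_id=NULL -> NULL
  - employee 2 (Grace): manager_id=1 -> Iris
  - employee 3 (Quinn): manager_id=2 -> Grace
  - employee 4 (Eve): manager_id=1 -> Iris
  - employee 5 (Pete): manager_id=NULL -> NULL
  - employee 6 (Fiona): manager_id=4 -> Eve
  - employee 7 (Frank): manager_id=4 -> Eve
  - employee 8 (Leo): manager_id=NULL -> NULL

SQL:
SELECT a.name, b.name AS department, c.name AS manager
FROM employees a
LEFT JOIN departments b ON a.dept_id = b.id
LEFT JOIN employees c ON a.manager_id = c.id

Result:
name  | department | manager
------+------------+--------
Iris  | Operations | NULL   
Grace | Design     | Iris   
Quinn | Design     | Grace  
Eve   | Design     | Iris   
Pete  | Operations | NULL   
Fiona | NULL       | Eve    
Frank | NULL       | Eve    
Leo   | Marketing  | NULL   


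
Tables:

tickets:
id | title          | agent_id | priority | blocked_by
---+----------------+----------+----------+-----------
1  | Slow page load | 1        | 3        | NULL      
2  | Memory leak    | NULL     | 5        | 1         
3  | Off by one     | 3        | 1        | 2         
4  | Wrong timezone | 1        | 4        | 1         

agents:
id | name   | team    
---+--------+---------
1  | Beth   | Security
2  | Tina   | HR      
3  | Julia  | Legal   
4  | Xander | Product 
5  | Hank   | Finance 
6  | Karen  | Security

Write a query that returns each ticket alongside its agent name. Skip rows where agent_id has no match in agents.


INNER JOIN keeps only tickets rows whose agent_id matches an id in agents. Walk through each ticket:
  - ticket 1 (Slow page load): agent_id=1 -> matches Beth
  - ticket 2 (Memory leak): agent_id=NULL, no match -> dropped
  - ticket 3 (Off by one): agent_id=3 -> matches Julia
  - ticket 4 (Wrong timezone): agent_id=1 -> matches Beth
So 1 of 4 rows is dropped.

SQL:
SELECT a.title, b.name AS agent
FROM tickets a
INNER JOIN agents b ON a.agent_id = b.id

Result:
title          | agent
---------------+------
Slow page load | Beth 
Off by one     | Julia
Wrong timezone | Beth 


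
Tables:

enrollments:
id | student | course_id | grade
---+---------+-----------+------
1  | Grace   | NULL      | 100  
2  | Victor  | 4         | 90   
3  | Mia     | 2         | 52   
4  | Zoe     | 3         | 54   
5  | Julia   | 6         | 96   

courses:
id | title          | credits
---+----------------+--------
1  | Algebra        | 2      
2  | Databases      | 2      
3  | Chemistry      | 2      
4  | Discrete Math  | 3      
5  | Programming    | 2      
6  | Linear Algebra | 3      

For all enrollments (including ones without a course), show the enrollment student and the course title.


LEFT JOIN keeps every row from enrollments (the left table); where course_id has no match in courses, the course columns become NULL. Walk through each enrollment:
  - enrollment 1 (Grace): course_id=NULL, no match -> kept with NULL
  - enrollment 2 (Victor): course_id=4 -> matches Discrete Math
  - enrollment 3 (Mia): course_id=2 -> matches Databases
  - enrollment 4 (Zoe): course_id=3 -> matches Chemistry
  - enrollment 5 (Julia): course_id=6 -> matches Linear Algebra
All 5 rows appear; 1 has NULL course.

SQL:
SELECT a.student, b.title AS course
FROM enrollments a
LEFT JOIN courses b ON a.course_id = b.id

Result:
student | course        
--------+---------------
Grace   | NULL          
Victor  | Discrete Math 
Mia     | Databases     
Zoe     | Chemistry     
Julia   | Linear Algebra


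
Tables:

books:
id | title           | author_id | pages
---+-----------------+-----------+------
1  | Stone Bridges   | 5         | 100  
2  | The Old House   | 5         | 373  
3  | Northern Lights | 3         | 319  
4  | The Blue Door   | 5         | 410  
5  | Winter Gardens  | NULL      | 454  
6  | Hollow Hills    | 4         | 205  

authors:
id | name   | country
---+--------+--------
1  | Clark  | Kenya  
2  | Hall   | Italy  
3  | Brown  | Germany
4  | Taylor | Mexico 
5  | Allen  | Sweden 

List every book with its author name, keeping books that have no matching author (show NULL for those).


LEFT JOIN keeps every row from books (the left table); where author_id has no match in authors, the author columns become NULL. Walk through each book:
  - book 1 (Stone Bridges): author_id=5 -> matches Allen
  - book 2 (The Old House): author_id=5 -> matches Allen
  - book 3 (Northern Lights): author_id=3 -> matches Brown
  - book 4 (The Blue Door): author_id=5 -> matches Allen
  - book 5 (Winter Gardens): author_id=NULL, no match -> kept with NULL
  - book 6 (Hollow Hills): author_id=4 -> matches Taylor
All 6 rows appear; 1 has NULL author.

SQL:
SELECT a.title, b.name AS author
FROM books a
LEFT JOIN authors b ON a.author_id = b.id

Result:
title           | author
----------------+-------
Stone Bridges   | Allen 
The Old House   | Allen 
Northern Lights | Brown 
The Blue Door   | Allen 
Winter Gardens  | NULL  
Hollow Hills    | Taylor


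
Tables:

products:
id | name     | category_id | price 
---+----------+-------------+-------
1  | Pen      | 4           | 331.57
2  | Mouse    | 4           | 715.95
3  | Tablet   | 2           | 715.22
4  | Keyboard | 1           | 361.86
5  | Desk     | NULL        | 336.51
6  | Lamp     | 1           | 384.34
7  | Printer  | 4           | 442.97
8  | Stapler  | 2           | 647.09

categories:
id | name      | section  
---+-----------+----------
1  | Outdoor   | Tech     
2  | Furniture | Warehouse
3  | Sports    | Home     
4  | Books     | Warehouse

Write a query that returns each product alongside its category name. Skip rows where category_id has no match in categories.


INNER JOIN keeps only products rows whose category_id matches an id in categories. Walk through each product:
  - product 1 (Pen): category_id=4 -> matches Books
  - product 2 (Mouse): category_id=4 -> matches Books
  - product 3 (Tablet): category_id=2 -> matches Furniture
  - product 4 (Keyboard): category_id=1 -> matches Outdoor
  - product 5 (Desk): category_id=NULL, no match -> dropped
  - product 6 (Lamp): category_id=1 -> matches Outdoor
  - product 7 (Printer): category_id=4 -> matches Books
  - product 8 (Stapler): category_id=2 -> matches Furniture
So 1 of 8 rows is dropped.

SQL:
SELECT a.name, b.name AS category
FROM products a
INNER JOIN categories b ON a.category_id = b.id

Result:
name     | category 
---------+----------
Pen      | Books    
Mouse    | Books    
Tablet   | Furniture
Keyboard | Outdoor  
Lamp     | Outdoor  
Printer  | Books    
Stapler  | Furniture


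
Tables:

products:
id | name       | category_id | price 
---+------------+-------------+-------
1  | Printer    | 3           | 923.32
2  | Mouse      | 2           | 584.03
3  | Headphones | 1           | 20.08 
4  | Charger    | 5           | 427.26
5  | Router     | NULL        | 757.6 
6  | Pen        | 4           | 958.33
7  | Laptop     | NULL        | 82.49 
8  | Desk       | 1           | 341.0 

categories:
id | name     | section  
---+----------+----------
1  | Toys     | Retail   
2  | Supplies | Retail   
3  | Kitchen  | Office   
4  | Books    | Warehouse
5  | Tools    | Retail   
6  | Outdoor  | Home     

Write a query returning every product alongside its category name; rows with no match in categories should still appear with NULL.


LEFT JOIN keeps every row from products (the left table); where category_id has no match in categories, the category columns become NULL. Walk through each product:
  - product 1 (Printer): category_id=3 -> matches Kitchen
  - product 2 (Mouse): category_id=2 -> matches Supplies
  - product 3 (Headphones): category_id=1 -> matches Toys
  - product 4 (Charger): category_id=5 -> matches Tools
  - product 5 (Router): category_id=NULL, no match -> kept with NULL
  - product 6 (Pen): category_id=4 -> matches Books
  - product 7 (Laptop): category_id=NULL, no match -> kept with NULL
  - product 8 (Desk): category_id=1 -> matches Toys
All 8 rows appear; 2 have NULL category.

SQL:
SELECT a.name, b.name AS category
FROM products a
LEFT JOIN categories b ON a.category_id = b.id

Result:
name       | category
-----------+---------
Printer    | Kitchen 
Mouse      | Supplies
Headphones | Toys    
Charger    | Tools   
Router     | NULL    
Pen        | Books   
Laptop     | NULL    
Desk       | Toys    


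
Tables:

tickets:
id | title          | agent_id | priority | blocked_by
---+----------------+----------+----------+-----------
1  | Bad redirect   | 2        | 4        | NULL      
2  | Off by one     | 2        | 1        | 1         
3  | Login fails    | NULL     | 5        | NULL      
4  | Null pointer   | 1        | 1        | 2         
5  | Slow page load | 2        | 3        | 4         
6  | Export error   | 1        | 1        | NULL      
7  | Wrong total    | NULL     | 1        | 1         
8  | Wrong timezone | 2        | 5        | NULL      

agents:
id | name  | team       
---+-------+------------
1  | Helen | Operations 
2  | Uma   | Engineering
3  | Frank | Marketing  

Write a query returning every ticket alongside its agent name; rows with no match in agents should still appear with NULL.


LEFT JOIN keeps every row from tickets (the left table); where agent_id has no match in agents, the agent columns become NULL. Walk through each ticket:
  - ticket 1 (Bad redirect): agent_id=2 -> matches Uma
  - ticket 2 (Off by one): agent_id=2 -> matches Uma
  - ticket 3 (Login fails): agent_id=NULL, no match -> kept with NULL
  - ticket 4 (Null pointer): agent_id=1 -> matches Helen
  - ticket 5 (Slow page load): agent_id=2 -> matches Uma
  - ticket 6 (Export error): agent_id=1 -> matches Helen
  - ticket 7 (Wrong total): agent_id=NULL, no match -> kept with NULL
  - ticket 8 (Wrong timezone): agent_id=2 -> matches Uma
All 8 rows appear; 2 have NULL agent.

SQL:
SELECT a.title, b.name AS agent
FROM tickets a
LEFT JOIN agents b ON a.agent_id = b.id

Result:
title          | agent
---------------+------
Bad redirect   | Uma  
Off by one     | Uma  
Login fails    | NULL 
Null pointer   | Helen
Slow page load | Uma  
Export error   | Helen
Wrong total    | NULL 
Wrong timezone | Uma  


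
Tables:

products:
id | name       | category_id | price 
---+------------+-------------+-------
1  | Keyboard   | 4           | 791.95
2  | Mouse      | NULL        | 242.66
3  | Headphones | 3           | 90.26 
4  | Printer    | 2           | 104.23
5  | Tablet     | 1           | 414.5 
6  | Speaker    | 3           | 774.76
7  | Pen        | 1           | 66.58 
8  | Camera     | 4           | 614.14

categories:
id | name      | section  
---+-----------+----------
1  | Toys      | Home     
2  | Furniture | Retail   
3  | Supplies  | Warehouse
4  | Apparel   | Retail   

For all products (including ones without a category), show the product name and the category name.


LEFT JOIN keeps every row from products (the left table); where category_id has no match in categories, the category columns become NULL. Walk through each product:
  - product 1 (Keyboard): category_id=4 -> matches Apparel
  - product 2 (Mouse): category_id=NULL, no match -> kept with NULL
  - product 3 (Headphones): category_id=3 -> matches Supplies
  - product 4 (Printer): category_id=2 -> matches Furniture
  - product 5 (Tablet): category_id=1 -> matches Toys
  - product 6 (Speaker): category_id=3 -> matches Supplies
  - product 7 (Pen): category_id=1 -> matches Toys
  - product 8 (Camera): category_id=4 -> matches Apparel
All 8 rows appear; 1 has NULL category.

SQL:
SELECT a.name, b.name AS category
FROM products a
LEFT JOIN categories b ON a.category_id = b.id

Result:
name       | category 
-----------+----------
Keyboard   | Apparel  
Mouse      | NULL     
Headphones | Supplies 
Printer    | Furniture
Tablet     | Toys     
Speaker    | Supplies 
Pen        | Toys     
Camera     | Apparel  


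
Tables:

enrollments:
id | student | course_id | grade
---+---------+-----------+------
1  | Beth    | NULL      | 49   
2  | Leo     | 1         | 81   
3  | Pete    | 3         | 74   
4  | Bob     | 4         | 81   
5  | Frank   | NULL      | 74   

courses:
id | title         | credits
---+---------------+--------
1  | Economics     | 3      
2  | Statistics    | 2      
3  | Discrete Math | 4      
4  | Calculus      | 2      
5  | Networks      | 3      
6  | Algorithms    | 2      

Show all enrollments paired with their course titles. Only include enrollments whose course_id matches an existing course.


INNER JOIN keeps only enrollments rows whose course_id matches an id in courses. Walk through each enrollment:
  - enrollment 1 (Beth): course_id=NULL, no match -> dropped
  - enrollment 2 (Leo): course_id=1 -> matches Economics
  - enrollment 3 (Pete): course_id=3 -> matches Discrete Math
  - enrollment 4 (Bob): course_id=4 -> matches Calculus
  - enrollment 5 (Frank): course_id=NULL, no match -> dropped
So 2 of 5 rows are dropped.

SQL:
SELECT a.student, b.title AS course
FROM enrollments a
INNER JOIN courses b ON a.course_id = b.id

Result:
student | course       
--------+--------------
Leo     | Economics    
Pete    | Discrete Math
Bob     | Calculus     


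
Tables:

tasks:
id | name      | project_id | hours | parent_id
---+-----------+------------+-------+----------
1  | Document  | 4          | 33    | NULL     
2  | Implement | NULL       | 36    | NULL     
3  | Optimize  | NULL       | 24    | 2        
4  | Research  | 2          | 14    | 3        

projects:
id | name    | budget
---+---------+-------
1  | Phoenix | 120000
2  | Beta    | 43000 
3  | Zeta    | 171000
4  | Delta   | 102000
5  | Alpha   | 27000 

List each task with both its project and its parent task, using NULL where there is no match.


Two LEFT JOINs from the same base table tasks: one to projects via project_id, one to tasks itself via parent_id. Both are LEFT so every task is preserved.
Match against projects:
  - task 1 (Document): project_id=4 -> matches Delta
  - task 2 (Implement): project_id=NULL, no match -> kept with NULL
  - task 3 (Optimize): project_id=NULL, no match -> kept with NULL
  - task 4 (Research): project_id=2 -> matches Beta
Match against tasks (self):
  - task 1 (Document): parent_id=NULL -> NULL
  - task 2 (Implement): parent_id=NULL -> NULL
  - task 3 (Optimize): parent_id=2 -> Implement
  - task 4 (Research): parent_id=3 -> Optimize

SQL:
SELECT a.name, b.name AS project, c.name AS parent
FROM tasks a
LEFT JOIN projects b ON a.project_id = b.id
LEFT JOIN tasks c ON a.parent_id = c.id

Result:
name      | project | parent   
----------+---------+----------
Document  | Delta   | NULL     
Implement | NULL    | NULL     
Optimize  | NULL    | Implement
Research  | Beta    | Optimize 


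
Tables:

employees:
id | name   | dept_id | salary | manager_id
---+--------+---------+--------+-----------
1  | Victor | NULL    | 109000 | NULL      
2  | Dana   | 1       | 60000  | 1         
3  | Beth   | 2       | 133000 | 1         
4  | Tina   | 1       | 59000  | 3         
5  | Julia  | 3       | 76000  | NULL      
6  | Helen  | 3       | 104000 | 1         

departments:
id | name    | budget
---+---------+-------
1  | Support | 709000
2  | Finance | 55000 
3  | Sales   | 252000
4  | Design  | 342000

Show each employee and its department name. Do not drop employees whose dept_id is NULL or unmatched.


LEFT JOIN keeps every row from employees (the left table); where dept_id has no match in departments, the department columns become NULL. Walk through each employee:
  - employee 1 (Victor): dept_id=NULL, no match -> kept with NULL
  - employee 2 (Dana): dept_id=1 -> matches Support
  - employee 3 (Beth): dept_id=2 -> matches Finance
  - employee 4 (Tina): dept_id=1 -> matches Support
  - employee 5 (Julia): dept_id=3 -> matches Sales
  - employee 6 (Helen): dept_id=3 -> matches Sales
All 6 rows appear; 1 has NULL department.

SQL:
SELECT a.name, b.name AS department
FROM employees a
LEFT JOIN departments b ON a.dept_id = b.id

Result:
name   | department
-------+-----------
Victor | NULL      
Dana   | Support   
Beth   | Finance   
Tina   | Support   
Julia  | Sales     
Helen  | Sales     


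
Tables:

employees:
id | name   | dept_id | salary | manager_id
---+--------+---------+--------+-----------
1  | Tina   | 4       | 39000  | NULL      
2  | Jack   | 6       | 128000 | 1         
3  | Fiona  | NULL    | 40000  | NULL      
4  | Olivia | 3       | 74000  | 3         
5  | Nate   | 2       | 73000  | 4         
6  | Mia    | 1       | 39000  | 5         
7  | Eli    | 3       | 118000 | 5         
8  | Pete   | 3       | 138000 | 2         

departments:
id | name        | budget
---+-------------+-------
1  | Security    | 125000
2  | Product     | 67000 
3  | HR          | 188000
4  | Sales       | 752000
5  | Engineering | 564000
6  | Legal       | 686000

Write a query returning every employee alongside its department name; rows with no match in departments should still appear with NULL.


LEFT JOIN keeps every row from employees (the left table); where dept_id has no match in departments, the department columns become NULL. Walk through each employee:
  - employee 1 (Tina): dept_id=4 -> matches Sales
  - employee 2 (Jack): dept_id=6 -> matches Legal
  - employee 3 (Fiona): dept_id=NULL, no match -> kept with NULL
  - employee 4 (Olivia): dept_id=3 -> matches HR
  - employee 5 (Nate): dept_id=2 -> matches Product
  - employee 6 (Mia): dept_id=1 -> matches Security
  - employee 7 (Eli): dept_id=3 -> matches HR
  - employee 8 (Pete): dept_id=3 -> matches HR
All 8 rows appear; 1 has NULL department.

SQL:
SELECT a.name, b.name AS department
FROM employees a
LEFT JOIN departments b ON a.dept_id = b.id

Result:
name   | department
-------+-----------
Tina   | Sales     
Jack   | Legal     
Fiona  | NULL      
Olivia | HR        
Nate   | Product   
Mia    | Security  
Eli    | HR        
Pete   | HR        


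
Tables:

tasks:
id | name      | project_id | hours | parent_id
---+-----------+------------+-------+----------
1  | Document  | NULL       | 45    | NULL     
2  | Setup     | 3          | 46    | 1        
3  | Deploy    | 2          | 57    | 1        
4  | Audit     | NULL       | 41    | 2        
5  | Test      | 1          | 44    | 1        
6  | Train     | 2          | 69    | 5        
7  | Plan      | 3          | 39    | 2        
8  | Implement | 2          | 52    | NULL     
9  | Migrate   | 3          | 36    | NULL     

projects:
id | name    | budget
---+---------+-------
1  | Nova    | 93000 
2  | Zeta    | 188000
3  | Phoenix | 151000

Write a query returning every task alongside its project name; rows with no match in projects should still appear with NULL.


LEFT JOIN keeps every row from tasks (the left table); where project_id has no match in projects, the project columns become NULL. Walk through each task:
  - task 1 (Document): project_id=NULL, no match -> kept with NULL
  - task 2 (Setup): project_id=3 -> matches Phoenix
  - task 3 (Deploy): project_id=2 -> matches Zeta
  - task 4 (Audit): project_id=NULL, no match -> kept with NULL
  - task 5 (Test): project_id=1 -> matches Nova
  - task 6 (Train): project_id=2 -> matches Zeta
  - task 7 (Plan): project_id=3 -> matches Phoenix
  - task 8 (Implement): project_id=2 -> matches Zeta
  - task 9 (Migrate): project_id=3 -> matches Phoenix
All 9 rows appear; 2 have NULL project.

SQL:
SELECT a.name, b.name AS project
FROM tasks a
LEFT JOIN projects b ON a.project_id = b.id

Result:
name      | project
----------+--------
Document  | NULL   
Setup     | Phoenix
Deploy    | Zeta   
Audit     | NULL   
Test      | Nova   
Train     | Zeta   
Plan      | Phoenix
Implement | Zeta   
Migrate   | Phoenix


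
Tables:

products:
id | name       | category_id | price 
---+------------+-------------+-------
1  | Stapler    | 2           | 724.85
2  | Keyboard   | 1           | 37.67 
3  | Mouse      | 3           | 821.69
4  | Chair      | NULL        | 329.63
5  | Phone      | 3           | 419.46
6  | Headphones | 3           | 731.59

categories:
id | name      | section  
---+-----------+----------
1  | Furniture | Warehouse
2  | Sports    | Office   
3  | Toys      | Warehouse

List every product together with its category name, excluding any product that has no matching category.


INNER JOIN keeps only products rows whose category_id matches an id in categories. Walk through each product:
  - product 1 (Stapler): category_id=2 -> matches Sports
  - product 2 (Keyboard): category_id=1 -> matches Furniture
  - product 3 (Mouse): category_id=3 -> matches Toys
  - product 4 (Chair): category_id=NULL, no match -> dropped
  - product 5 (Phone): category_id=3 -> matches Toys
  - product 6 (Headphones): category_id=3 -> matches Toys
So 1 of 6 rows is dropped.

SQL:
SELECT a.name, b.name AS category
FROM products a
INNER JOIN categories b ON a.category_id = b.id

Result:
name       | category 
-----------+----------
Stapler    | Sports   
Keyboard   | Furniture
Mouse      | Toys     
Phone      | Toys     
Headphones | Toys     


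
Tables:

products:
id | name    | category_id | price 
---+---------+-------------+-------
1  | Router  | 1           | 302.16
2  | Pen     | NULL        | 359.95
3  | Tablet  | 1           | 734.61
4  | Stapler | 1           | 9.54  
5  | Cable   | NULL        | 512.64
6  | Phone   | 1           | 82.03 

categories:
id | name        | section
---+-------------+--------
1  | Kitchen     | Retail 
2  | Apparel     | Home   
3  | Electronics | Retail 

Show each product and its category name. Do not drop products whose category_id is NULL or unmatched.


LEFT JOIN keeps every row from products (the left table); where category_id has no match in categories, the category columns become NULL. Walk through each product:
  - product 1 (Router): category_id=1 -> matches Kitchen
  - product 2 (Pen): category_id=NULL, no match -> kept with NULL
  - product 3 (Tablet): category_id=1 -> matches Kitchen
  - product 4 (Stapler): category_id=1 -> matches Kitchen
  - product 5 (Cable): category_id=NULL, no match -> kept with NULL
  - product 6 (Phone): category_id=1 -> matches Kitchen
All 6 rows appear; 2 have NULL category.

SQL:
SELECT a.name, b.name AS category
FROM products a
LEFT JOIN categories b ON a.category_id = b.id

Result:
name    | category
--------+---------
Router  | Kitchen 
Pen     | NULL    
Tablet  | Kitchen 
Stapler | Kitchen 
Cable   | NULL    
Phone   | Kitchen 


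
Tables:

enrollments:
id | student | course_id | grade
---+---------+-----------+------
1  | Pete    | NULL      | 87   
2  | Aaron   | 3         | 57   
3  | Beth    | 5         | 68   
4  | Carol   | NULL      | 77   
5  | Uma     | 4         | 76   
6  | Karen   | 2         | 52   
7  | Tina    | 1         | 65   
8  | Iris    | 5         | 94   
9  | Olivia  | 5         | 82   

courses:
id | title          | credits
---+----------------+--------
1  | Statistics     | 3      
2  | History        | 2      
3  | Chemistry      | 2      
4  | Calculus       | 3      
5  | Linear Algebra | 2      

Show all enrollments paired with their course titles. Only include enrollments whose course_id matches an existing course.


INNER JOIN keeps only enrollments rows whose course_id matches an id in courses. Walk through each enrollment:
  - enrollment 1 (Pete): course_id=NULL, no match -> dropped
  - enrollment 2 (Aaron): course_id=3 -> matches Chemistry
  - enrollment 3 (Beth): course_id=5 -> matches Linear Algebra
  - enrollment 4 (Carol): course_id=NULL, no match -> dropped
  - enrollment 5 (Uma): course_id=4 -> matches Calculus
  - enrollment 6 (Karen): course_id=2 -> matches History
  - enrollment 7 (Tina): course_id=1 -> matches Statistics
  - enrollment 8 (Iris): course_id=5 -> matches Linear Algebra
  - enrollment 9 (Olivia): course_id=5 -> matches Linear Algebra
So 2 of 9 rows are dropped.

SQL:
SELECT a.student, b.title AS course
FROM enrollments a
INNER JOIN courses b ON a.course_id = b.id

Result:
student | course        
--------+---------------
Aaron   | Chemistry     
Beth    | Linear Algebra
Uma     | Calculus      
Karen   | History       
Tina    | Statistics    
Iris    | Linear Algebra
Olivia  | Linear Algebra


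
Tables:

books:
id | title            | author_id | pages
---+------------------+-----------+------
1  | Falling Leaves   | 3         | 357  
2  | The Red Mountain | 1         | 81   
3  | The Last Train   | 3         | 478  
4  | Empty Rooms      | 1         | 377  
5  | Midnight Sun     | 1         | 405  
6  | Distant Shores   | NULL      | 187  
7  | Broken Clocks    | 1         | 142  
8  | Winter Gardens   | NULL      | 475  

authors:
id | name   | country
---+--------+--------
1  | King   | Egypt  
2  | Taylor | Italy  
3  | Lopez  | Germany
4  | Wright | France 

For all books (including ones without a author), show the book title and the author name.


LEFT JOIN keeps every row from books (the left table); where author_id has no match in authors, the author columns become NULL. Walk through each book:
  - book 1 (Falling Leaves): author_id=3 -> matches Lopez
  - book 2 (The Red Mountain): author_id=1 -> matches King
  - book 3 (The Last Train): author_id=3 -> matches Lopez
  - book 4 (Empty Rooms): author_id=1 -> matches King
  - book 5 (Midnight Sun): author_id=1 -> matches King
  - book 6 (Distant Shores): author_id=NULL, no match -> kept with NULL
  - book 7 (Broken Clocks): author_id=1 -> matches King
  - book 8 (Winter Gardens): author_id=NULL, no match -> kept with NULL
All 8 rows appear; 2 have NULL author.

SQL:
SELECT a.title, b.name AS author
FROM books a
LEFT JOIN authors b ON a.author_id = b.id

Result:
title            | author
-----------------+-------
Falling Leaves   | Lopez 
The Red Mountain | King  
The Last Train   | Lopez 
Empty Rooms      | King  
Midnight Sun     | King  
Distant Shores   | NULL  
Broken Clocks    | King  
Winter Gardens   | NULL  


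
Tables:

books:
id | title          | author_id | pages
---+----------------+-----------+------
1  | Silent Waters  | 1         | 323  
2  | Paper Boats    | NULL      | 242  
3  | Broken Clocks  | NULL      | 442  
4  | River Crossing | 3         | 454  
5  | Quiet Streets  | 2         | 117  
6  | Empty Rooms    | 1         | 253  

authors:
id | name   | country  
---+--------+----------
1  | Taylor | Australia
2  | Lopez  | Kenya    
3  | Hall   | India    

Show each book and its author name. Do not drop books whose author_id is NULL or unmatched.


LEFT JOIN keeps every row from books (the left table); where author_id has no match in authors, the author columns become NULL. Walk through each book:
  - book 1 (Silent Waters): author_id=1 -> matches Taylor
  - book 2 (Paper Boats): author_id=NULL, no match -> kept with NULL
  - book 3 (Broken Clocks): author_id=NULL, no match -> kept with NULL
  - book 4 (River Crossing): author_id=3 -> matches Hall
  - book 5 (Quiet Streets): author_id=2 -> matches Lopez
  - book 6 (Empty Rooms): author_id=1 -> matches Taylor
All 6 rows appear; 2 have NULL author.

SQL:
SELECT a.title, b.name AS author
FROM books a
LEFT JOIN authors b ON a.author_id = b.id

Result:
title          | author
---------------+-------
Silent Waters  | Taylor
Paper Boats    | NULL  
Broken Clocks  | NULL  
River Crossing | Hall  
Quiet Streets  | Lopez 
Empty Rooms    | Taylor


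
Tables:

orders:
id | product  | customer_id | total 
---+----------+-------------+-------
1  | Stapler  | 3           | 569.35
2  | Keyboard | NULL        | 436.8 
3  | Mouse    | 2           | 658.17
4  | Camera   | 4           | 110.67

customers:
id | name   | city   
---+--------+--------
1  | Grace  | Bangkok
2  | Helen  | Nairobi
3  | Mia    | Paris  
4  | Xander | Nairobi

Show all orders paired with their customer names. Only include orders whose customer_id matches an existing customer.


INNER JOIN keeps only orders rows whose customer_id matches an id in customers. Walk through each order:
  - order 1 (Stapler): customer_id=3 -> matches Mia
  - order 2 (Keyboard): customer_id=NULL, no match -> dropped
  - order 3 (Mouse): customer_id=2 -> matches Helen
  - order 4 (Camera): customer_id=4 -> matches Xander
So 1 of 4 rows is dropped.

SQL:
SELECT a.product, b.name AS customer
FROM orders a
INNER JOIN customers b ON a.customer_id = b.id

Result:
product | customer
--------+---------
Stapler | Mia     
Mouse   | Helen   
Camera  | Xander  


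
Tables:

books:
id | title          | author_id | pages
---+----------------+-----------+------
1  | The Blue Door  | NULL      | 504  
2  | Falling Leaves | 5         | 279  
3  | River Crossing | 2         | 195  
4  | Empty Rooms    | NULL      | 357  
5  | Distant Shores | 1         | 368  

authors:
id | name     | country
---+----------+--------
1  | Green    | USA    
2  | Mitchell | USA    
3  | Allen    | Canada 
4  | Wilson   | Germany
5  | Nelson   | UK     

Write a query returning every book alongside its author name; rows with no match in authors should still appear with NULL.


LEFT JOIN keeps every row from books (the left table); where author_id has no match in authors, the author columns become NULL. Walk through each book:
  - book 1 (The Blue Door): author_id=NULL, no match -> kept with NULL
  - book 2 (Falling Leaves): author_id=5 -> matches Nelson
  - book 3 (River Crossing): author_id=2 -> matches Mitchell
  - book 4 (Empty Rooms): author_id=NULL, no match -> kept with NULL
  - book 5 (Distant Shores): author_id=1 -> matches Green
All 5 rows appear; 2 have NULL author.

SQL:
SELECT a.title, b.name AS author
FROM books a
LEFT JOIN authors b ON a.author_id = b.id

Result:
title          | author  
---------------+---------
The Blue Door  | NULL    
Falling Leaves | Nelson  
River Crossing | Mitchell
Empty Rooms    | NULL    
Distant Shores | Green   


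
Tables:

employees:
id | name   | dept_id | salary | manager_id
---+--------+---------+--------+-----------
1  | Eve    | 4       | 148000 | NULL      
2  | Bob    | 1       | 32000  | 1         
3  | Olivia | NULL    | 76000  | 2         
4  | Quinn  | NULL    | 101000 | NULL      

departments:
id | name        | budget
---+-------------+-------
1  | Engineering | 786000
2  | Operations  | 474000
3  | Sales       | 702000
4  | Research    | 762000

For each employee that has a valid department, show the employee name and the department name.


INNER JOIN keeps only employees rows whose dept_id matches an id in departments. Walk through each employee:
  - employee 1 (Eve): dept_id=4 -> matches Research
  - employee 2 (Bob): dept_id=1 -> matches Engineering
  - employee 3 (Olivia): dept_id=NULL, no match -> dropped
  - employee 4 (Quinn): dept_id=NULL, no match -> dropped
So 2 of 4 rows are dropped.

SQL:
SELECT a.name, b.name AS department
FROM employees a
INNER JOIN departments b ON a.dept_id = b.id

Result:
name | department 
-----+------------
Eve  | Research   
Bob  | Engineering


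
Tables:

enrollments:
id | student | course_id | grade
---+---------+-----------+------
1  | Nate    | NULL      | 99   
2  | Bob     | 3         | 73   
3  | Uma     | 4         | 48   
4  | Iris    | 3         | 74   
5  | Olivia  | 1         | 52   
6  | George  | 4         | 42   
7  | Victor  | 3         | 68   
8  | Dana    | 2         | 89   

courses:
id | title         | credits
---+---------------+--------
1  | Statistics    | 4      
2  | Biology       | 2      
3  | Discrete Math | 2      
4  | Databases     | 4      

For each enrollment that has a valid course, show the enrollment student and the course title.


INNER JOIN keeps only enrollments rows whose course_id matches an id in courses. Walk through each enrollment:
  - enrollment 1 (Nate): course_id=NULL, no match -> dropped
  - enrollment 2 (Bob): course_id=3 -> matches Discrete Math
  - enrollment 3 (Uma): course_id=4 -> matches Databases
  - enrollment 4 (Iris): course_id=3 -> matches Discrete Math
  - enrollment 5 (Olivia): course_id=1 -> matches Statistics
  - enrollment 6 (George): course_id=4 -> matches Databases
  - enrollment 7 (Victor): course_id=3 -> matches Discrete Math
  - enrollment 8 (Dana): course_id=2 -> matches Biology
So 1 of 8 rows is dropped.

SQL:
SELECT a.student, b.title AS course
FROM enrollments a
INNER JOIN courses b ON a.course_id = b.id

Result:
student | course       
--------+--------------
Bob     | Discrete Math
Uma     | Databases    
Iris    | Discrete Math
Olivia  | Statistics   
George  | Databases    
Victor  | Discrete Math
Dana    | Biology      


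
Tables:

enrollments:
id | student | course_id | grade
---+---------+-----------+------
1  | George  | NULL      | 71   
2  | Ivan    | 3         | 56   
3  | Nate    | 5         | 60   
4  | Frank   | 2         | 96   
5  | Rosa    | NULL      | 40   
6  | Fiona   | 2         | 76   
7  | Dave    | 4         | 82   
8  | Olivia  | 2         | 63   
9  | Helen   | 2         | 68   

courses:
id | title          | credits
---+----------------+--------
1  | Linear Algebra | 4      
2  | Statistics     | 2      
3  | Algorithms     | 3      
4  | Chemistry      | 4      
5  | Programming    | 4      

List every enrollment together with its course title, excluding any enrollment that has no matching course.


INNER JOIN keeps only enrollments rows whose course_id matches an id in courses. Walk through each enrollment:
  - enrollment 1 (George): course_id=NULL, no match -> dropped
  - enrollment 2 (Ivan): course_id=3 -> matches Algorithms
  - enrollment 3 (Nate): course_id=5 -> matches Programming
  - enrollment 4 (Frank): course_id=2 -> matches Statistics
  - enrollment 5 (Rosa): course_id=NULL, no match -> dropped
  - enrollment 6 (Fiona): course_id=2 -> matches Statistics
  - enrollment 7 (Dave): course_id=4 -> matches Chemistry
  - enrollment 8 (Olivia): course_id=2 -> matches Statistics
  - enrollment 9 (Helen): course_id=2 -> matches Statistics
So 2 of 9 rows are dropped.

SQL:
SELECT a.student, b.title AS course
FROM enrollments a
INNER JOIN courses b ON a.course_id = b.id

Result:
student | course     
--------+------------
Ivan    | Algorithms 
Nate    | Programming
Frank   | Statistics 
Fiona   | Statistics 
Dave    | Chemistry  
Olivia  | Statistics 
Helen   | Statistics 


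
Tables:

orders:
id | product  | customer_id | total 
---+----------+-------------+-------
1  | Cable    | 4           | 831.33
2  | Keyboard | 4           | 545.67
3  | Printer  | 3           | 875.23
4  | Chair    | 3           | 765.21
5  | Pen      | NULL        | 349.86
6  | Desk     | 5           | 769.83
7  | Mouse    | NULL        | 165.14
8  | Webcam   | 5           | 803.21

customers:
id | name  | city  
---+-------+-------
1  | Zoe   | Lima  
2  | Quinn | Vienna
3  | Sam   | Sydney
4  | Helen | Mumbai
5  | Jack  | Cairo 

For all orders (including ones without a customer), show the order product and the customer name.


LEFT JOIN keeps every row from orders (the left table); where customer_id has no match in customers, the customer columns become NULL. Walk through each order:
  - order 1 (Cable): customer_id=4 -> matches Helen
  - order 2 (Keyboard): customer_id=4 -> matches Helen
  - order 3 (Printer): customer_id=3 -> matches Sam
  - order 4 (Chair): customer_id=3 -> matches Sam
  - order 5 (Pen): customer_id=NULL, no match -> kept with NULL
  - order 6 (Desk): customer_id=5 -> matches Jack
  - order 7 (Mouse): customer_id=NULL, no match -> kept with NULL
  - order 8 (Webcam): customer_id=5 -> matches Jack
All 8 rows appear; 2 have NULL customer.

SQL:
SELECT a.product, b.name AS customer
FROM orders a
LEFT JOIN customers b ON a.customer_id = b.id

Result:
product  | customer
---------+---------
Cable    | Helen   
Keyboard | Helen   
Printer  | Sam     
Chair    | Sam     
Pen      | NULL    
Desk     | Jack    
Mouse    | NULL    
Webcam   | Jack    


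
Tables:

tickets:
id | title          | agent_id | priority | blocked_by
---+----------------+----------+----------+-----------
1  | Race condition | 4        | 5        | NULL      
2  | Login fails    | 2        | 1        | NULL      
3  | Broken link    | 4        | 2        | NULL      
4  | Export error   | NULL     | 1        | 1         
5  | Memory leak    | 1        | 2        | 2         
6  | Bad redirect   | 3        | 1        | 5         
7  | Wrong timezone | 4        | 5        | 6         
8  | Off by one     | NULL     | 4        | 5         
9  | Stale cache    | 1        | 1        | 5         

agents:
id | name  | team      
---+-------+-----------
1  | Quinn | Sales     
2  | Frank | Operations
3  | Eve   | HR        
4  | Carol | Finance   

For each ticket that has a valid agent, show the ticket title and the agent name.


INNER JOIN keeps only tickets rows whose agent_id matches an id in agents. Walk through each ticket:
  - ticket 1 (Race condition): agent_id=4 -> matches Carol
  - ticket 2 (Login fails): agent_id=2 -> matches Frank
  - ticket 3 (Broken link): agent_id=4 -> matches Carol
  - ticket 4 (Export error): agent_id=NULL, no match -> dropped
  - ticket 5 (Memory leak): agent_id=1 -> matches Quinn
  - ticket 6 (Bad redirect): agent_id=3 -> matches Eve
  - ticket 7 (Wrong timezone): agent_id=4 -> matches Carol
  - ticket 8 (Off by one): agent_id=NULL, no match -> dropped
  - ticket 9 (Stale cache): agent_id=1 -> matches Quinn
So 2 of 9 rows are dropped.

SQL:
SELECT a.title, b.name AS agent
FROM tickets a
INNER JOIN agents b ON a.agent_id = b.id

Result:
title          | agent
---------------+------
Race condition | Carol
Login fails    | Frank
Broken link    | Carol
Memory leak    | Quinn
Bad redirect   | Eve  
Wrong timezone | Carol
Stale cache    | Quinn


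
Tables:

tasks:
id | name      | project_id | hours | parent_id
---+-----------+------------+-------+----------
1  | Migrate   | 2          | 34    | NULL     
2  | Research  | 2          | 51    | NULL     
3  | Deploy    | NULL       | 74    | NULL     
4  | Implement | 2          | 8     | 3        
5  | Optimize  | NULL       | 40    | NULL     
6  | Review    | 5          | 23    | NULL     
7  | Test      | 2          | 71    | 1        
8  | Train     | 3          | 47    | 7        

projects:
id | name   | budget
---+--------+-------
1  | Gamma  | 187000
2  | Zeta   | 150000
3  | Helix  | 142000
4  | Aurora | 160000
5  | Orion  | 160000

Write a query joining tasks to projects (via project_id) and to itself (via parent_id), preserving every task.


Two LEFT JOINs from the same base table tasks: one to projects via project_id, one to tasks itself via parent_id. Both are LEFT so every task is preserved.
Match against projects:
  - task 1 (Migrate): project_id=2 -> matches Zeta
  - task 2 (Research): project_id=2 -> matches Zeta
  - task 3 (Deploy): project_id=NULL, no match -> kept with NULL
  - task 4 (Implement): project_id=2 -> matches Zeta
  - task 5 (Optimize): project_id=NULL, no match -> kept with NULL
  - task 6 (Review): project_id=5 -> matches Orion
  - task 7 (Test): project_id=2 -> matches Zeta
  - task 8 (Train): project_id=3 -> matches Helix
Match against tasks (self):
  - task 1 (Migrate): parent_id=NULL -> NULL
  - task 2 (Research): parent_id=NULL -> NULL
  - task 3 (Deploy): parent_id=NULL -> NULL
  - task 4 (Implement): parent_id=3 -> Deploy
  - task 5 (Optimize): parent_id=NULL -> NULL
  - task 6 (Review): parent_id=NULL -> NULL
  - task 7 (Test): parent_id=1 -> Migrate
  - task 8 (Train): parent_id=7 -> Test

SQL:
SELECT a.name, b.name AS project, c.name AS parent
FROM tasks a
LEFT JOIN projects b ON a.project_id = b.id
LEFT JOIN tasks c ON a.parent_id = c.id

Result:
name      | project | parent 
----------+---------+--------
Migrate   | Zeta    | NULL   
Research  | Zeta    | NULL   
Deploy    | NULL    | NULL   
Implement | Zeta    | Deploy 
Optimize  | NULL    | NULL   
Review    | Orion   | NULL   
Test      | Zeta    | Migrate
Train     | Helix   | Test   
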